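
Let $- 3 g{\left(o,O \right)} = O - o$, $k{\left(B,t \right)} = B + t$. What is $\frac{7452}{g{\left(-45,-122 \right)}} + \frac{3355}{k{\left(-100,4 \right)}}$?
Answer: $\frac{1887841}{7392} \approx 255.39$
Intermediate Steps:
$g{\left(o,O \right)} = - \frac{O}{3} + \frac{o}{3}$ ($g{\left(o,O \right)} = - \frac{O - o}{3} = - \frac{O}{3} + \frac{o}{3}$)
$\frac{7452}{g{\left(-45,-122 \right)}} + \frac{3355}{k{\left(-100,4 \right)}} = \frac{7452}{\left(- \frac{1}{3}\right) \left(-122\right) + \frac{1}{3} \left(-45\right)} + \frac{3355}{-100 + 4} = \frac{7452}{\frac{122}{3} - 15} + \frac{3355}{-96} = \frac{7452}{\frac{77}{3}} + 3355 \left(- \frac{1}{96}\right) = 7452 \cdot \frac{3}{77} - \frac{3355}{96} = \frac{22356}{77} - \frac{3355}{96} = \frac{1887841}{7392}$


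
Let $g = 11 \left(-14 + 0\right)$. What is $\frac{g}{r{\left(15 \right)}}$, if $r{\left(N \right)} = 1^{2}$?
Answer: $-154$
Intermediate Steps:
$g = -154$ ($g = 11 \left(-14\right) = -154$)
$r{\left(N \right)} = 1$
$\frac{g}{r{\left(15 \right)}} = - \frac{154}{1} = \left(-154\right) 1 = -154$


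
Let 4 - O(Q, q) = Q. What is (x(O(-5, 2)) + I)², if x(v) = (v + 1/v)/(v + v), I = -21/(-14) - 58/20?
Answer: 131044/164025 ≈ 0.79893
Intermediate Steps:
O(Q, q) = 4 - Q
I = -7/5 (I = -21*(-1/14) - 58*1/20 = 3/2 - 29/10 = -7/5 ≈ -1.4000)
x(v) = (v + 1/v)/(2*v) (x(v) = (v + 1/v)/((2*v)) = (v + 1/v)*(1/(2*v)) = (v + 1/v)/(2*v))
(x(O(-5, 2)) + I)² = ((1 + (4 - 1*(-5))²)/(2*(4 - 1*(-5))²) - 7/5)² = ((1 + (4 + 5)²)/(2*(4 + 5)²) - 7/5)² = ((½)*(1 + 9²)/9² - 7/5)² = ((½)*(1/81)*(1 + 81) - 7/5)² = ((½)*(1/81)*82 - 7/5)² = (41/81 - 7/5)² = (-362/405)² = 131044/164025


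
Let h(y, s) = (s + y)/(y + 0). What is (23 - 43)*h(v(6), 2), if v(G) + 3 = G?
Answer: -100/3 ≈ -33.333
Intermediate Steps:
v(G) = -3 + G
h(y, s) = (s + y)/y
(23 - 43)*h(v(6), 2) = (23 - 43)*((2 + (-3 + 6))/(-3 + 6)) = -20*(2 + 3)/3 = -20*5/3 = -100/3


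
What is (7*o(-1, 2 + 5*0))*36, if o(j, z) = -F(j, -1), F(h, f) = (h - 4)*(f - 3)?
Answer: -5040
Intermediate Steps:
F(h, f) = (-4 + h)*(-3 + f)
o(j, z) = -16 + 4*j (o(j, z) = -(12 - 4*(-1) - 3*j - j) = -(12 + 4 - 3*j - j) = -(16 - 4*j) = -16 + 4*j)
(7*o(-1, 2 + 5*0))*36 = (7*(-16 + 4*(-1)))*36 = (7*(-16 - 4))*36 = (7*(-20))*36 = -140*36 = -5040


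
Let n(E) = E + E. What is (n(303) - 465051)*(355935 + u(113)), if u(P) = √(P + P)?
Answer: -165312231075 - 464445*√226 ≈ -1.6532e+11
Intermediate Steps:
n(E) = 2*E
u(P) = √2*√P (u(P) = √(2*P) = √2*√P)
(n(303) - 465051)*(355935 + u(113)) = (2*303 - 465051)*(355935 + √2*√113) = (606 - 465051)*(355935 + √226) = -464445*(355935 + √226) = -165312231075 - 464445*√226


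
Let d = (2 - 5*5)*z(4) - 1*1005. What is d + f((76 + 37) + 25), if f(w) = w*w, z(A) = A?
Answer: 17947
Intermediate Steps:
f(w) = w²
d = -1097 (d = (2 - 5*5)*4 - 1*1005 = (2 - 25)*4 - 1005 = -23*4 - 1005 = -92 - 1005 = -1097)
d + f((76 + 37) + 25) = -1097 + ((76 + 37) + 25)² = -1097 + (113 + 25)² = -1097 + 138² = -1097 + 19044 = 17947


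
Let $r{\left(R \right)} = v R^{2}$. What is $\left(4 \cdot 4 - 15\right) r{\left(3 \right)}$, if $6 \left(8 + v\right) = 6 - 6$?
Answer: $-72$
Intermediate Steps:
$v = -8$ ($v = -8 + \frac{6 - 6}{6} = -8 + \frac{1}{6} \cdot 0 = -8 + 0 = -8$)
$r{\left(R \right)} = - 8 R^{2}$
$\left(4 \cdot 4 - 15\right) r{\left(3 \right)} = \left(4 \cdot 4 - 15\right) \left(- 8 \cdot 3^{2}\right) = \left(16 - 15\right) \left(\left(-8\right) 9\right) = 1 \left(-72\right) = -72$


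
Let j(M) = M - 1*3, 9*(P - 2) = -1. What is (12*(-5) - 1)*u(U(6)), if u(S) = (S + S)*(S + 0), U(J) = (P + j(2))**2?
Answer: -499712/6561 ≈ -76.164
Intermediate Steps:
P = 17/9 (P = 2 + (1/9)*(-1) = 2 - 1/9 = 17/9 ≈ 1.8889)
j(M) = -3 + M (j(M) = M - 3 = -3 + M)
U(J) = 64/81 (U(J) = (17/9 + (-3 + 2))**2 = (17/9 - 1)**2 = (8/9)**2 = 64/81)
u(S) = 2*S**2 (u(S) = (2*S)*S = 2*S**2)
(12*(-5) - 1)*u(U(6)) = (12*(-5) - 1)*(2*(64/81)**2) = (-60 - 1)*(2*(4096/6561)) = -61*8192/6561 = -499712/6561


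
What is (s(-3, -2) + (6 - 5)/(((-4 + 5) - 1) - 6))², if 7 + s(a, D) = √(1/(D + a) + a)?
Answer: 8669/180 - 172*I*√5/15 ≈ 48.161 - 25.64*I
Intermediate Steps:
s(a, D) = -7 + √(a + 1/(D + a)) (s(a, D) = -7 + √(1/(D + a) + a) = -7 + √(a + 1/(D + a)))
(s(-3, -2) + (6 - 5)/(((-4 + 5) - 1) - 6))² = ((-7 + √((1 - 3*(-2 - 3))/(-2 - 3))) + (6 - 5)/(((-4 + 5) - 1) - 6))² = ((-7 + √((1 - 3*(-5))/(-5))) + 1/((1 - 1) - 6))² = ((-7 + √(-(1 + 15)/5)) + 1/(0 - 6))² = ((-7 + √(-⅕*16)) + 1/(-6))² = ((-7 + √(-16/5)) + 1*(-⅙))² = ((-7 + 4*I*√5/5) - ⅙)² = (-43/6 + 4*I*√5/5)²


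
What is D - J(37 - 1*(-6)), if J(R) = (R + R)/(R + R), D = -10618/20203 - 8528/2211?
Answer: -240436415/44668833 ≈ -5.3826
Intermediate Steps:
D = -195767582/44668833 (D = -10618*1/20203 - 8528*1/2211 = -10618/20203 - 8528/2211 = -195767582/44668833 ≈ -4.3826)
J(R) = 1 (J(R) = (2*R)/((2*R)) = (2*R)*(1/(2*R)) = 1)
D - J(37 - 1*(-6)) = -195767582/44668833 - 1*1 = -195767582/44668833 - 1 = -240436415/44668833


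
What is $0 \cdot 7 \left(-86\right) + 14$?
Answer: $14$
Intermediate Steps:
$0 \cdot 7 \left(-86\right) + 14 = 0 \left(-86\right) + 14 = 0 + 14 = 14$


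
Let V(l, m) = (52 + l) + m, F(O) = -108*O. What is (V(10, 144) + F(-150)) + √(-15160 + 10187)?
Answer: 16406 + I*√4973 ≈ 16406.0 + 70.52*I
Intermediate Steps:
V(l, m) = 52 + l + m
(V(10, 144) + F(-150)) + √(-15160 + 10187) = ((52 + 10 + 144) - 108*(-150)) + √(-15160 + 10187) = (206 + 16200) + √(-4973) = 16406 + I*√4973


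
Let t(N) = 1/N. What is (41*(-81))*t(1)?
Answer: -3321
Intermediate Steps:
(41*(-81))*t(1) = (41*(-81))/1 = -3321*1 = -3321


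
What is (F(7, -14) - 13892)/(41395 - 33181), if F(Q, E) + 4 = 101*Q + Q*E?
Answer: -4429/2738 ≈ -1.6176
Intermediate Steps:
F(Q, E) = -4 + 101*Q + E*Q (F(Q, E) = -4 + (101*Q + Q*E) = -4 + (101*Q + E*Q) = -4 + 101*Q + E*Q)
(F(7, -14) - 13892)/(41395 - 33181) = ((-4 + 101*7 - 14*7) - 13892)/(41395 - 33181) = ((-4 + 707 - 98) - 13892)/8214 = (605 - 13892)*(1/8214) = -13287*1/8214 = -4429/2738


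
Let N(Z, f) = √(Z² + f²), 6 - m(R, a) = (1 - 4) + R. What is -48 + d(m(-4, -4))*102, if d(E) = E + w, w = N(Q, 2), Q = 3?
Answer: 1278 + 102*√13 ≈ 1645.8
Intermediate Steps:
m(R, a) = 9 - R (m(R, a) = 6 - ((1 - 4) + R) = 6 - (-3 + R) = 6 + (3 - R) = 9 - R)
w = √13 (w = √(3² + 2²) = √(9 + 4) = √13 ≈ 3.6056)
d(E) = E + √13
-48 + d(m(-4, -4))*102 = -48 + ((9 - 1*(-4)) + √13)*102 = -48 + ((9 + 4) + √13)*102 = -48 + (13 + √13)*102 = -48 + (1326 + 102*√13) = 1278 + 102*√13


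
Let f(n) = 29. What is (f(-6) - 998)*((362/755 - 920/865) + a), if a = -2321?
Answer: 293833464021/130615 ≈ 2.2496e+6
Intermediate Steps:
(f(-6) - 998)*((362/755 - 920/865) + a) = (29 - 998)*((362/755 - 920/865) - 2321) = -969*((362*(1/755) - 920*1/865) - 2321) = -969*((362/755 - 184/173) - 2321) = -969*(-76294/130615 - 2321) = -969*(-303233709/130615) = 293833464021/130615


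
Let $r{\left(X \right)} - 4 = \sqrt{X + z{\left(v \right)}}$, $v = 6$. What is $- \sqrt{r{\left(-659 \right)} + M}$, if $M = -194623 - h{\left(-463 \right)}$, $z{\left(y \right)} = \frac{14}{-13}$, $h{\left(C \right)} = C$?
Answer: $- \frac{\sqrt{-32812364 + 13 i \sqrt{111553}}}{13} \approx -0.029154 - 440.63 i$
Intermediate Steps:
$z{\left(y \right)} = - \frac{14}{13}$ ($z{\left(y \right)} = 14 \left(- \frac{1}{13}\right) = - \frac{14}{13}$)
$r{\left(X \right)} = 4 + \sqrt{- \frac{14}{13} + X}$ ($r{\left(X \right)} = 4 + \sqrt{X - \frac{14}{13}} = 4 + \sqrt{- \frac{14}{13} + X}$)
$M = -194160$ ($M = -194623 - -463 = -194623 + 463 = -194160$)
$- \sqrt{r{\left(-659 \right)} + M} = - \sqrt{\left(4 + \frac{\sqrt{-182 + 169 \left(-659\right)}}{13}\right) - 194160} = - \sqrt{\left(4 + \frac{\sqrt{-182 - 111371}}{13}\right) - 194160} = - \sqrt{\left(4 + \frac{\sqrt{-111553}}{13}\right) - 194160} = - \sqrt{\left(4 + \frac{i \sqrt{111553}}{13}\right) - 194160} = - \sqrt{-194156 + \frac{i \sqrt{111553}}{13}}$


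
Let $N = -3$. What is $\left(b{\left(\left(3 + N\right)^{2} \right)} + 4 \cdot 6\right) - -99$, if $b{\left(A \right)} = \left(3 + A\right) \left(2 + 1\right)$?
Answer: $132$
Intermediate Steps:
$b{\left(A \right)} = 9 + 3 A$ ($b{\left(A \right)} = \left(3 + A\right) 3 = 9 + 3 A$)
$\left(b{\left(\left(3 + N\right)^{2} \right)} + 4 \cdot 6\right) - -99 = \left(\left(9 + 3 \left(3 - 3\right)^{2}\right) + 4 \cdot 6\right) - -99 = \left(\left(9 + 3 \cdot 0^{2}\right) + 24\right) + 99 = \left(\left(9 + 3 \cdot 0\right) + 24\right) + 99 = \left(\left(9 + 0\right) + 24\right) + 99 = \left(9 + 24\right) + 99 = 33 + 99 = 132$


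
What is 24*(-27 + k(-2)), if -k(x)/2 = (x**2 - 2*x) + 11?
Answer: -1560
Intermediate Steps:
k(x) = -22 - 2*x**2 + 4*x (k(x) = -2*((x**2 - 2*x) + 11) = -2*(11 + x**2 - 2*x) = -22 - 2*x**2 + 4*x)
24*(-27 + k(-2)) = 24*(-27 + (-22 - 2*(-2)**2 + 4*(-2))) = 24*(-27 + (-22 - 2*4 - 8)) = 24*(-27 + (-22 - 8 - 8)) = 24*(-27 - 38) = 24*(-65) = -1560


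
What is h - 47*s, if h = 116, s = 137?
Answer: -6323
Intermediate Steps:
h - 47*s = 116 - 47*137 = 116 - 6439 = -6323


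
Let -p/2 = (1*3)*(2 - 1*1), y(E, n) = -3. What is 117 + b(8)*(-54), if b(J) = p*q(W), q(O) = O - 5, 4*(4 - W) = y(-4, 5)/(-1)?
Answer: -450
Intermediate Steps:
p = -6 (p = -2*1*3*(2 - 1*1) = -6*(2 - 1) = -6 ≈ -6.0000)
W = 13/4 (W = 4 - (-3)/(4*(-1)) = 4 - (-3)*(-1)/4 = 4 - ¼*3 = 4 - ¾ = 13/4 ≈ 3.2500)
q(O) = -5 + O
b(J) = 21/2 (b(J) = -6*(-5 + 13/4) = -6*(-7/4) = 21/2)
117 + b(8)*(-54) = 117 + (21/2)*(-54) = 117 - 567 = -450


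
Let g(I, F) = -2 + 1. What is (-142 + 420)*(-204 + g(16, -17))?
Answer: -56990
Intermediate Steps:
g(I, F) = -1
(-142 + 420)*(-204 + g(16, -17)) = (-142 + 420)*(-204 - 1) = 278*(-205) = -56990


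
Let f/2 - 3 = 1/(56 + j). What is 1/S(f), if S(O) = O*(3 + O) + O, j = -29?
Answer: 729/44608 ≈ 0.016342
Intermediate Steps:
f = 164/27 (f = 6 + 2/(56 - 29) = 6 + 2/27 = 164/27 ≈ 6.0741)
S(O) = O + O*(3 + O)
1/S(f) = 1/(164*(4 + 164/27)/27) = 1/((164/27)*(272/27)) = 1/(44608/729) = 729/44608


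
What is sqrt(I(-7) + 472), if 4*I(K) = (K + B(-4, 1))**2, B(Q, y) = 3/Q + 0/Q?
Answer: sqrt(31169)/8 ≈ 22.068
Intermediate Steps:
B(Q, y) = 3/Q (B(Q, y) = 3/Q + 0 = 3/Q)
I(K) = (-3/4 + K)**2/4 (I(K) = (K + 3/(-4))**2/4 = (K + 3*(-1/4))**2/4 = (K - 3/4)**2/4 = (-3/4 + K)**2/4)
sqrt(I(-7) + 472) = sqrt((-3 + 4*(-7))**2/64 + 472) = sqrt((-3 - 28)**2/64 + 472) = sqrt((1/64)*(-31)**2 + 472) = sqrt((1/64)*961 + 472) = sqrt(961/64 + 472) = sqrt(31169/64) = sqrt(31169)/8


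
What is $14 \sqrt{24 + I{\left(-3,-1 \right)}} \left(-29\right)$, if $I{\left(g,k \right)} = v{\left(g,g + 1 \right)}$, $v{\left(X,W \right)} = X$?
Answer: $- 406 \sqrt{21} \approx -1860.5$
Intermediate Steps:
$I{\left(g,k \right)} = g$
$14 \sqrt{24 + I{\left(-3,-1 \right)}} \left(-29\right) = 14 \sqrt{24 - 3} \left(-29\right) = 14 \sqrt{21} \left(-29\right) = - 406 \sqrt{21}$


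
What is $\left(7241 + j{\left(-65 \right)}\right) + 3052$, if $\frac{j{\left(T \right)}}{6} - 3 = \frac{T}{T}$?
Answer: $10317$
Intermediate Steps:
$j{\left(T \right)} = 24$ ($j{\left(T \right)} = 18 + 6 \frac{T}{T} = 18 + 6 \cdot 1 = 18 + 6 = 24$)
$\left(7241 + j{\left(-65 \right)}\right) + 3052 = \left(7241 + 24\right) + 3052 = 7265 + 3052 = 10317$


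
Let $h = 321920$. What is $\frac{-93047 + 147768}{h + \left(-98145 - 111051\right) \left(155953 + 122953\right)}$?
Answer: $- \frac{54721}{58345697656} \approx -9.3788 \cdot 10^{-7}$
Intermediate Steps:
$\frac{-93047 + 147768}{h + \left(-98145 - 111051\right) \left(155953 + 122953\right)} = \frac{-93047 + 147768}{321920 + \left(-98145 - 111051\right) \left(155953 + 122953\right)} = \frac{54721}{321920 - 58346019576} = \frac{54721}{-58345697656} = 54721 \left(- \frac{1}{58345697656}\right) = - \frac{54721}{58345697656}$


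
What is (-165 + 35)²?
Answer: 16900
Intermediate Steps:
(-165 + 35)² = (-130)² = 16900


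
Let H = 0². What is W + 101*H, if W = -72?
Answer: -72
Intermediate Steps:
H = 0
W + 101*H = -72 + 101*0 = -72 + 0 = -72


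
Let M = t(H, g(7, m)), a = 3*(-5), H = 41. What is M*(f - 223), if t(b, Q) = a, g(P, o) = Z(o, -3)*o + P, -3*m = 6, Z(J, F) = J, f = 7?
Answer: 3240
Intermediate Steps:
m = -2 (m = -1/3*6 = -2)
g(P, o) = P + o**2 (g(P, o) = o*o + P = o**2 + P = P + o**2)
a = -15
t(b, Q) = -15
M = -15
M*(f - 223) = -15*(7 - 223) = -15*(-216) = 3240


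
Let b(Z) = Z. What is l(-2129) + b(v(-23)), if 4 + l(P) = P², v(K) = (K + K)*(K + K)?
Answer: 4534753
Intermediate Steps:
v(K) = 4*K² (v(K) = (2*K)*(2*K) = 4*K²)
l(P) = -4 + P²
l(-2129) + b(v(-23)) = (-4 + (-2129)²) + 4*(-23)² = (-4 + 4532641) + 4*529 = 4532637 + 2116 = 4534753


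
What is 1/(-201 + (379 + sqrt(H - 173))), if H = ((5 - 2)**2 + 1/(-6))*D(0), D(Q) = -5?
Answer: 1068/191407 - I*sqrt(7818)/191407 ≈ 0.0055797 - 0.00046194*I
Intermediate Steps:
H = -265/6 (H = ((5 - 2)**2 + 1/(-6))*(-5) = (3**2 - 1/6)*(-5) = (9 - 1/6)*(-5) = (53/6)*(-5) = -265/6 ≈ -44.167)
1/(-201 + (379 + sqrt(H - 173))) = 1/(-201 + (379 + sqrt(-265/6 - 173))) = 1/(-201 + (379 + sqrt(-1303/6))) = 1/(-201 + (379 + I*sqrt(7818)/6)) = 1/(178 + I*sqrt(7818)/6)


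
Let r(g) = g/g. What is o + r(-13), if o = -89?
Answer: -88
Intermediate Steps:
r(g) = 1
o + r(-13) = -89 + 1 = -88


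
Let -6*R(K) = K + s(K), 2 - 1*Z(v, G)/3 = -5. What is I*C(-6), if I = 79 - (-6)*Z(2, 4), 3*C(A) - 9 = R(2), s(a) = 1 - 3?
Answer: 615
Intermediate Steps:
Z(v, G) = 21 (Z(v, G) = 6 - 3*(-5) = 6 + 15 = 21)
s(a) = -2
R(K) = ⅓ - K/6 (R(K) = -(K - 2)/6 = -(-2 + K)/6 = ⅓ - K/6)
C(A) = 3 (C(A) = 3 + (⅓ - ⅙*2)/3 = 3 + (⅓ - ⅓)/3 = 3 + (⅓)*0 = 3 + 0 = 3)
I = 205 (I = 79 - (-6)*21 = 79 - 1*(-126) = 79 + 126 = 205)
I*C(-6) = 205*3 = 615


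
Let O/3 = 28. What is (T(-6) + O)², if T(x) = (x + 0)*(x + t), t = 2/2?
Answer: 12996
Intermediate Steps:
t = 1 (t = 2*(½) = 1)
O = 84 (O = 3*28 = 84)
T(x) = x*(1 + x) (T(x) = (x + 0)*(x + 1) = x*(1 + x))
(T(-6) + O)² = (-6*(1 - 6) + 84)² = (-6*(-5) + 84)² = (30 + 84)² = 114² = 12996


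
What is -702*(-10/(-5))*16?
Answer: -22464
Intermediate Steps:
-702*(-10/(-5))*16 = -702*(-10*(-1)/5)*16 = -702*(-2*(-1))*16 = -1404*16 = -702*32 = -22464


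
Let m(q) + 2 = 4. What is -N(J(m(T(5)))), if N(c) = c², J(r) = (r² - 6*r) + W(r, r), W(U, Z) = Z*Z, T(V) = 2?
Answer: -16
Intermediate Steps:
W(U, Z) = Z²
m(q) = 2 (m(q) = -2 + 4 = 2)
J(r) = -6*r + 2*r² (J(r) = (r² - 6*r) + r² = -6*r + 2*r²)
-N(J(m(T(5)))) = -(2*2*(-3 + 2))² = -(2*2*(-1))² = -1*(-4)² = -1*16 = -16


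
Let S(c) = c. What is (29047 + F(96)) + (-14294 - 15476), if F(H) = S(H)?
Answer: -627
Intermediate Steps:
F(H) = H
(29047 + F(96)) + (-14294 - 15476) = (29047 + 96) + (-14294 - 15476) = 29143 - 29770 = -627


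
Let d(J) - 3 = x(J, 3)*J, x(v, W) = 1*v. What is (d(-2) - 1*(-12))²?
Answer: 361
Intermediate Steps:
x(v, W) = v
d(J) = 3 + J² (d(J) = 3 + J*J = 3 + J²)
(d(-2) - 1*(-12))² = ((3 + (-2)²) - 1*(-12))² = ((3 + 4) + 12)² = (7 + 12)² = 19² = 361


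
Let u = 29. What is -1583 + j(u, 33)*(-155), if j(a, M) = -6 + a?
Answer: -5148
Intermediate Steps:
-1583 + j(u, 33)*(-155) = -1583 + (-6 + 29)*(-155) = -1583 + 23*(-155) = -1583 - 3565 = -5148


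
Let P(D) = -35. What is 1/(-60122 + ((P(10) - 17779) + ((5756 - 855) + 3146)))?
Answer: -1/69889 ≈ -1.4308e-5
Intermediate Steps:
1/(-60122 + ((P(10) - 17779) + ((5756 - 855) + 3146))) = 1/(-60122 + ((-35 - 17779) + ((5756 - 855) + 3146))) = 1/(-60122 + (-17814 + (4901 + 3146))) = 1/(-60122 + (-17814 + 8047)) = 1/(-60122 - 9767) = 1/(-69889) = -1/69889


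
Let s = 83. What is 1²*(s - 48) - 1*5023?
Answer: -4988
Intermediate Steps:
1²*(s - 48) - 1*5023 = 1²*(83 - 48) - 1*5023 = 1*35 - 5023 = 35 - 5023 = -4988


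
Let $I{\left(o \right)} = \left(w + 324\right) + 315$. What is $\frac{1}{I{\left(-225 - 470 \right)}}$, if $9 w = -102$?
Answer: $\frac{3}{1883} \approx 0.0015932$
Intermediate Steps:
$w = - \frac{34}{3}$ ($w = \frac{1}{9} \left(-102\right) = - \frac{34}{3} \approx -11.333$)
$I{\left(o \right)} = \frac{1883}{3}$ ($I{\left(o \right)} = \left(- \frac{34}{3} + 324\right) + 315 = \frac{938}{3} + 315 = \frac{1883}{3}$)
$\frac{1}{I{\left(-225 - 470 \right)}} = \frac{1}{\frac{1883}{3}} = \frac{3}{1883}$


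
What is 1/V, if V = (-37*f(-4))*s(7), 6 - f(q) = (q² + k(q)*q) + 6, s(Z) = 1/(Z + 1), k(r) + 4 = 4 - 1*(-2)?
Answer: 1/37 ≈ 0.027027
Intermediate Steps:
k(r) = 2 (k(r) = -4 + (4 - 1*(-2)) = -4 + (4 + 2) = -4 + 6 = 2)
s(Z) = 1/(1 + Z)
f(q) = -q² - 2*q (f(q) = 6 - ((q² + 2*q) + 6) = 6 - (6 + q² + 2*q) = 6 + (-6 - q² - 2*q) = -q² - 2*q)
V = 37 (V = (-(-37)*(-4)*(2 - 4))/(1 + 7) = -(-37)*(-4)*(-2)/8 = -37*(-8)*(⅛) = 296*(⅛) = 37)
1/V = 1/37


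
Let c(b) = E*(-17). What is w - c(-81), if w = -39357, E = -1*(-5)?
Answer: -39272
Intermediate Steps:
E = 5
c(b) = -85 (c(b) = 5*(-17) = -85)
w - c(-81) = -39357 - 1*(-85) = -39357 + 85 = -39272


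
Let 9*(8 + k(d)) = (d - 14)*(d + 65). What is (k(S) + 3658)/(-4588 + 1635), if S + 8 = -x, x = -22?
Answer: -3650/2953 ≈ -1.2360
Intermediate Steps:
S = 14 (S = -8 - 1*(-22) = -8 + 22 = 14)
k(d) = -8 + (-14 + d)*(65 + d)/9 (k(d) = -8 + ((d - 14)*(d + 65))/9 = -8 + ((-14 + d)*(65 + d))/9 = -8 + (-14 + d)*(65 + d)/9)
(k(S) + 3658)/(-4588 + 1635) = ((-982/9 + (⅑)*14² + (17/3)*14) + 3658)/(-4588 + 1635) = ((-982/9 + (⅑)*196 + 238/3) + 3658)/(-2953) = ((-982/9 + 196/9 + 238/3) + 3658)*(-1/2953) = (-8 + 3658)*(-1/2953) = 3650*(-1/2953) = -3650/2953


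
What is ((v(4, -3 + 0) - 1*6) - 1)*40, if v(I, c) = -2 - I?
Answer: -520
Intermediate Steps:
((v(4, -3 + 0) - 1*6) - 1)*40 = (((-2 - 1*4) - 1*6) - 1)*40 = (((-2 - 4) - 6) - 1)*40 = ((-6 - 6) - 1)*40 = (-12 - 1)*40 = -13*40 = -520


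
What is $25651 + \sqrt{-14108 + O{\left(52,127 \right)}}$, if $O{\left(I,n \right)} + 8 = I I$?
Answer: $25651 + 6 i \sqrt{317} \approx 25651.0 + 106.83 i$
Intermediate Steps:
$O{\left(I,n \right)} = -8 + I^{2}$ ($O{\left(I,n \right)} = -8 + I I = -8 + I^{2}$)
$25651 + \sqrt{-14108 + O{\left(52,127 \right)}} = 25651 + \sqrt{-14108 - \left(8 - 52^{2}\right)} = 25651 + \sqrt{-14108 + \left(-8 + 2704\right)} = 25651 + \sqrt{-14108 + 2696} = 25651 + \sqrt{-11412} = 25651 + 6 i \sqrt{317}$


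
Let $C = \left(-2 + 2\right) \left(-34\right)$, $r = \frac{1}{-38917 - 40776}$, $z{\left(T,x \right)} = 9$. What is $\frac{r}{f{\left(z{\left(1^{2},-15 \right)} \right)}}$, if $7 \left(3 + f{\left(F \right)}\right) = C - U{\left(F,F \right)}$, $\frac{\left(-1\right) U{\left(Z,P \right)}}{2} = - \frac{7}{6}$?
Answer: $\frac{3}{796930} \approx 3.7644 \cdot 10^{-6}$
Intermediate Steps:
$U{\left(Z,P \right)} = \frac{7}{3}$ ($U{\left(Z,P \right)} = - 2 \left(- \frac{7}{6}\right) = - 2 \left(\left(-7\right) \frac{1}{6}\right) = \left(-2\right) \left(- \frac{7}{6}\right) = \frac{7}{3}$)
$r = - \frac{1}{79693}$ ($r = \frac{1}{-79693} = - \frac{1}{79693} \approx -1.2548 \cdot 10^{-5}$)
$C = 0$ ($C = 0 \left(-34\right) = 0$)
$f{\left(F \right)} = - \frac{10}{3}$ ($f{\left(F \right)} = -3 + \frac{0 - \frac{7}{3}}{7} = -3 + \frac{1}{7} \left(- \frac{7}{3}\right) = -3 - \frac{1}{3} = - \frac{10}{3}$)
$\frac{r}{f{\left(z{\left(1^{2},-15 \right)} \right)}} = - \frac{1}{79693 \left(- \frac{10}{3}\right)} = \left(- \frac{1}{79693}\right) \left(- \frac{3}{10}\right) = \frac{3}{796930}$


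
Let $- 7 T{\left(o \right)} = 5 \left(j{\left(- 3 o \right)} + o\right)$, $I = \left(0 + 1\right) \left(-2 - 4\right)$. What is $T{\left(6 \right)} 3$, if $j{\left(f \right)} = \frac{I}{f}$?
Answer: $- \frac{95}{7} \approx -13.571$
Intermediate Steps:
$I = -6$ ($I = 1 \left(-6\right) = -6$)
$j{\left(f \right)} = - \frac{6}{f}$
$T{\left(o \right)} = - \frac{10}{7 o} - \frac{5 o}{7}$ ($T{\left(o \right)} = - \frac{5 \left(- \frac{6}{\left(-3\right) o} + o\right)}{7} = - \frac{5 \left(- 6 \left(- \frac{1}{3 o}\right) + o\right)}{7} = - \frac{5 \left(\frac{2}{o} + o\right)}{7} = - \frac{5 \left(o + \frac{2}{o}\right)}{7} = - \frac{5 o + \frac{10}{o}}{7} = - \frac{10}{7 o} - \frac{5 o}{7}$)
$T{\left(6 \right)} 3 = \frac{5 \left(-2 - 6^{2}\right)}{7 \cdot 6} \cdot 3 = \frac{5}{7} \cdot \frac{1}{6} \left(-2 - 36\right) 3 = \frac{5}{7} \cdot \frac{1}{6} \left(-38\right) 3 = \left(- \frac{95}{21}\right) 3 = - \frac{95}{7}$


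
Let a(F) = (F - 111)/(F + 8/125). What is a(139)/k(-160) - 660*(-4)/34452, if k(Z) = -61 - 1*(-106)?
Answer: 367960/4536963 ≈ 0.081103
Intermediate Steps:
k(Z) = 45 (k(Z) = -61 + 106 = 45)
a(F) = (-111 + F)/(8/125 + F) (a(F) = (-111 + F)/(F + 8*(1/125)) = (-111 + F)/(F + 8/125) = (-111 + F)/(8/125 + F))
a(139)/k(-160) - 660*(-4)/34452 = (125*(-111 + 139)/(8 + 125*139))/45 - 660*(-4)/34452 = (125*28/(8 + 17375))*(1/45) + 2640*(1/34452) = (125*28/17383)*(1/45) + 20/261 = (125*(1/17383)*28)*(1/45) + 20/261 = (3500/17383)*(1/45) + 20/261 = 700/156447 + 20/261 = 367960/4536963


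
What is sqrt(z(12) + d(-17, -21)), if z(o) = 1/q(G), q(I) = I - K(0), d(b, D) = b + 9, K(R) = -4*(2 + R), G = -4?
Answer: I*sqrt(31)/2 ≈ 2.7839*I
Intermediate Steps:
K(R) = -8 - 4*R
d(b, D) = 9 + b
q(I) = 8 + I (q(I) = I - (-8 - 4*0) = I - (-8 + 0) = I - 1*(-8) = I + 8 = 8 + I)
z(o) = 1/4 (z(o) = 1/(8 - 4) = 1/4)
sqrt(z(12) + d(-17, -21)) = sqrt(1/4 + (9 - 17)) = sqrt(1/4 - 8) = sqrt(-31/4) = I*sqrt(31)/2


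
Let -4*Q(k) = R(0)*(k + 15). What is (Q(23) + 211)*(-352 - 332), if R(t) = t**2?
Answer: -144324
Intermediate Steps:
Q(k) = 0 (Q(k) = -0**2*(k + 15)/4 = -0*(15 + k) = -1/4*0 = 0)
(Q(23) + 211)*(-352 - 332) = (0 + 211)*(-352 - 332) = 211*(-684) = -144324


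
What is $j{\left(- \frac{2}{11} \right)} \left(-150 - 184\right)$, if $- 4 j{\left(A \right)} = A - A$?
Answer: $0$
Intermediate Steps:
$j{\left(A \right)} = 0$ ($j{\left(A \right)} = - \frac{A - A}{4} = \left(- \frac{1}{4}\right) 0 = 0$)
$j{\left(- \frac{2}{11} \right)} \left(-150 - 184\right) = 0 \left(-150 - 184\right) = 0 \left(-334\right) = 0$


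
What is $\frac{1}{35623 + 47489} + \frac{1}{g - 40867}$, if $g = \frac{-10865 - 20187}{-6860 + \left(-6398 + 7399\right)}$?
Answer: $- \frac{35363501}{2842533708216} \approx -1.2441 \cdot 10^{-5}$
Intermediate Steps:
$g = \frac{4436}{837}$ ($g = - \frac{31052}{-6860 + 1001} = - \frac{31052}{-5859} = \left(-31052\right) \left(- \frac{1}{5859}\right) = \frac{4436}{837} \approx 5.2999$)
$\frac{1}{35623 + 47489} + \frac{1}{g - 40867} = \frac{1}{35623 + 47489} + \frac{1}{\frac{4436}{837} - 40867} = \frac{1}{83112} + \frac{1}{- \frac{34201243}{837}} = \frac{1}{83112} - \frac{837}{34201243} = - \frac{35363501}{2842533708216}$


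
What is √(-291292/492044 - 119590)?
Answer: I*√1809609693040443/123011 ≈ 345.82*I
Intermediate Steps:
√(-291292/492044 - 119590) = √(-291292*1/492044 - 119590) = √(-72823/123011 - 119590) = √(-14710958313/123011) = I*√1809609693040443/123011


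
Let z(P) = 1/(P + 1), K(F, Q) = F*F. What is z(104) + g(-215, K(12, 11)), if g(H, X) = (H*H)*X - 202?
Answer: 698900791/105 ≈ 6.6562e+6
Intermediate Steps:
K(F, Q) = F²
g(H, X) = -202 + X*H² (g(H, X) = H²*X - 202 = X*H² - 202 = -202 + X*H²)
z(P) = 1/(1 + P)
z(104) + g(-215, K(12, 11)) = 1/(1 + 104) + (-202 + 12²*(-215)²) = 1/105 + (-202 + 144*46225) = 1/105 + (-202 + 6656400) = 1/105 + 6656198 = 698900791/105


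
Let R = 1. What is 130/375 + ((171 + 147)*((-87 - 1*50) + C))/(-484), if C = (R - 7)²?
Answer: 1210717/18150 ≈ 66.706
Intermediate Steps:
C = 36 (C = (1 - 7)² = (-6)² = 36)
130/375 + ((171 + 147)*((-87 - 1*50) + C))/(-484) = 130/375 + ((171 + 147)*((-87 - 1*50) + 36))/(-484) = 130*(1/375) + (318*((-87 - 50) + 36))*(-1/484) = 26/75 + (318*(-137 + 36))*(-1/484) = 26/75 + (318*(-101))*(-1/484) = 26/75 - 32118*(-1/484) = 26/75 + 16059/242 = 1210717/18150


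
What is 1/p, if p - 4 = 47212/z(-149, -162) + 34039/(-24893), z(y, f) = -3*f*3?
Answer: 18146997/635397715 ≈ 0.028560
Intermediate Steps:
z(y, f) = -9*f
p = 635397715/18146997 (p = 4 + (47212/((-9*(-162))) + 34039/(-24893)) = 4 + (47212/1458 + 34039*(-1/24893)) = 4 + (47212*(1/1458) - 34039/24893) = 4 + (23606/729 - 34039/24893) = 4 + 562809727/18146997 = 635397715/18146997 ≈ 35.014)
1/p = 1/(635397715/18146997) = 18146997/635397715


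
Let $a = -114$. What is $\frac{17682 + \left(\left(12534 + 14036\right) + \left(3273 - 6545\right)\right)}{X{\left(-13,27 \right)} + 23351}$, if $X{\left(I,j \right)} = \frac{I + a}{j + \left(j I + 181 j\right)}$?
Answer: $\frac{93495870}{53275243} \approx 1.755$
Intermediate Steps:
$X{\left(I,j \right)} = \frac{-114 + I}{182 j + I j}$ ($X{\left(I,j \right)} = \frac{I - 114}{j + \left(j I + 181 j\right)} = \frac{-114 + I}{j + \left(I j + 181 j\right)} = \frac{-114 + I}{j + \left(181 j + I j\right)} = \frac{-114 + I}{182 j + I j}$)
$\frac{17682 + \left(\left(12534 + 14036\right) + \left(3273 - 6545\right)\right)}{X{\left(-13,27 \right)} + 23351} = \frac{17682 + \left(\left(12534 + 14036\right) + \left(3273 - 6545\right)\right)}{\frac{-114 - 13}{27 \left(182 - 13\right)} + 23351} = \frac{17682 + \left(26570 - 3272\right)}{\frac{1}{27} \cdot \frac{1}{169} \left(-127\right) + 23351} = \frac{17682 + 23298}{\frac{1}{27} \cdot \frac{1}{169} \left(-127\right) + 23351} = \frac{40980}{- \frac{127}{4563} + 23351} = \frac{40980}{\frac{106550486}{4563}} = 40980 \cdot \frac{4563}{106550486} = \frac{93495870}{53275243}$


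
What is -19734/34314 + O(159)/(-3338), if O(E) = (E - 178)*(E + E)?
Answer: 11787758/9545011 ≈ 1.2350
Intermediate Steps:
O(E) = 2*E*(-178 + E) (O(E) = (-178 + E)*(2*E) = 2*E*(-178 + E))
-19734/34314 + O(159)/(-3338) = -19734/34314 + (2*159*(-178 + 159))/(-3338) = -19734*1/34314 + (2*159*(-19))*(-1/3338) = -3289/5719 - 6042*(-1/3338) = -3289/5719 + 3021/1669 = 11787758/9545011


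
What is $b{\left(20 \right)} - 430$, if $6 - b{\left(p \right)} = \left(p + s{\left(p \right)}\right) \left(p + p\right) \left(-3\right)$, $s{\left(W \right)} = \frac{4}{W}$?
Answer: $2000$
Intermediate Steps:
$b{\left(p \right)} = 6 + 6 p \left(p + \frac{4}{p}\right)$ ($b{\left(p \right)} = 6 - \left(p + \frac{4}{p}\right) \left(p + p\right) \left(-3\right) = 6 - \left(p + \frac{4}{p}\right) 2 p \left(-3\right) = 6 - 2 p \left(p + \frac{4}{p}\right) \left(-3\right) = 6 - - 6 p \left(p + \frac{4}{p}\right) = 6 + 6 p \left(p + \frac{4}{p}\right)$)
$b{\left(20 \right)} - 430 = \left(30 + 6 \cdot 20^{2}\right) - 430 = \left(30 + 6 \cdot 400\right) - 430 = \left(30 + 2400\right) - 430 = 2430 - 430 = 2000$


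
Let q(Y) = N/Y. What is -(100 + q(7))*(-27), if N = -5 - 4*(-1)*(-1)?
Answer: 18657/7 ≈ 2665.3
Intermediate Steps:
N = -9 (N = -5 - (-4)*(-1) = -5 - 1*4 = -5 - 4 = -9)
q(Y) = -9/Y
-(100 + q(7))*(-27) = -(100 - 9/7)*(-27) = -691*(-27)/7 = -1*(-18657/7) = 18657/7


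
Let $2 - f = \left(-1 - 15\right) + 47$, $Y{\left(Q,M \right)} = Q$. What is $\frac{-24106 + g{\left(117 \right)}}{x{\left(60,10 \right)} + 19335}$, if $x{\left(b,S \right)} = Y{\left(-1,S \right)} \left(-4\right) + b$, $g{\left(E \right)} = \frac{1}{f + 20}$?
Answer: $- \frac{216955}{174591} \approx -1.2426$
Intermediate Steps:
$f = -29$ ($f = 2 - \left(\left(-1 - 15\right) + 47\right) = 2 - \left(-16 + 47\right) = 2 - 31 = -29$)
$g{\left(E \right)} = - \frac{1}{9}$ ($g{\left(E \right)} = \frac{1}{-29 + 20} = \frac{1}{-9} = - \frac{1}{9}$)
$x{\left(b,S \right)} = 4 + b$ ($x{\left(b,S \right)} = \left(-1\right) \left(-4\right) + b = 4 + b$)
$\frac{-24106 + g{\left(117 \right)}}{x{\left(60,10 \right)} + 19335} = \frac{-24106 - \frac{1}{9}}{\left(4 + 60\right) + 19335} = - \frac{216955}{9 \left(64 + 19335\right)} = - \frac{216955}{9 \cdot 19399} = \left(- \frac{216955}{9}\right) \frac{1}{19399} = - \frac{216955}{174591}$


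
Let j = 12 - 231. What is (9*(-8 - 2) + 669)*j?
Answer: -126801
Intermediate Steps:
j = -219
(9*(-8 - 2) + 669)*j = (9*(-8 - 2) + 669)*(-219) = (9*(-10) + 669)*(-219) = (-90 + 669)*(-219) = 579*(-219) = -126801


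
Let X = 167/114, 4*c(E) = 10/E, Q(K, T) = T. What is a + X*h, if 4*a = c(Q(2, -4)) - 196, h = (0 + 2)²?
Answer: -78973/1824 ≈ -43.297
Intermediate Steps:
c(E) = 5/(2*E) (c(E) = (10/E)/4 = 5/(2*E))
X = 167/114 (X = 167*(1/114) = 167/114 ≈ 1.4649)
h = 4 (h = 2² = 4)
a = -1573/32 (a = ((5/2)/(-4) - 196)/4 = ((5/2)*(-¼) - 196)/4 = (-5/8 - 196)/4 = (¼)*(-1573/8) = -1573/32 ≈ -49.156)
a + X*h = -1573/32 + (167/114)*4 = -1573/32 + 334/57 = -78973/1824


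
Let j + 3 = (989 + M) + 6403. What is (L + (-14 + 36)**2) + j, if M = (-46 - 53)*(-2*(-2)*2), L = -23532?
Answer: -16451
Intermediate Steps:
M = -792 (M = -396*2 = -99*8 = -792)
j = 6597 (j = -3 + ((989 - 792) + 6403) = -3 + (197 + 6403) = -3 + 6600 = 6597)
(L + (-14 + 36)**2) + j = (-23532 + (-14 + 36)**2) + 6597 = (-23532 + 22**2) + 6597 = (-23532 + 484) + 6597 = -23048 + 6597 = -16451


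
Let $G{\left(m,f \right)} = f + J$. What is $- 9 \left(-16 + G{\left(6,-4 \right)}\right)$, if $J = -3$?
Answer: $207$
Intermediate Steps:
$G{\left(m,f \right)} = -3 + f$ ($G{\left(m,f \right)} = f - 3 = -3 + f$)
$- 9 \left(-16 + G{\left(6,-4 \right)}\right) = - 9 \left(-16 - 7\right) = \left(-9\right) \left(-23\right) = 207$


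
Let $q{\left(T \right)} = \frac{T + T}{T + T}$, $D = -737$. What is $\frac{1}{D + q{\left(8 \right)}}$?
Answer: $- \frac{1}{736} \approx -0.0013587$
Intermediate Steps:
$q{\left(T \right)} = 1$ ($q{\left(T \right)} = \frac{2 T}{2 T} = 2 T \frac{1}{2 T} = 1$)
$\frac{1}{D + q{\left(8 \right)}} = \frac{1}{-737 + 1} = \frac{1}{-736} = - \frac{1}{736}$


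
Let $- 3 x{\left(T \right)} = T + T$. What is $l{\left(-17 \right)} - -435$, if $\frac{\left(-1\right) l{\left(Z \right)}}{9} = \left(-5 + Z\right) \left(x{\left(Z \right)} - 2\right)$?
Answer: $2283$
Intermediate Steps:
$x{\left(T \right)} = - \frac{2 T}{3}$ ($x{\left(T \right)} = - \frac{T + T}{3} = - \frac{2 T}{3}$)
$l{\left(Z \right)} = - 9 \left(-5 + Z\right) \left(-2 - \frac{2 Z}{3}\right)$ ($l{\left(Z \right)} = - 9 \left(-5 + Z\right) \left(- \frac{2 Z}{3} - 2\right) = - 9 \left(-5 + Z\right) \left(-2 - \frac{2 Z}{3}\right)$)
$l{\left(-17 \right)} - -435 = \left(-90 - -204 + 6 \left(-17\right)^{2}\right) - -435 = \left(-90 + 204 + 6 \cdot 289\right) + 435 = \left(-90 + 204 + 1734\right) + 435 = 1848 + 435 = 2283$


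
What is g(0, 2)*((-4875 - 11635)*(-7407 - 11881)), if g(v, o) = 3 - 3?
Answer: 0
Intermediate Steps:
g(v, o) = 0
g(0, 2)*((-4875 - 11635)*(-7407 - 11881)) = 0*((-4875 - 11635)*(-7407 - 11881)) = 0*(-16510*(-19288)) = 0*318444880 = 0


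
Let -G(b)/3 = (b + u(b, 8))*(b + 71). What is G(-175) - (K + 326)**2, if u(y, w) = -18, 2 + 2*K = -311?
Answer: -355785/4 ≈ -88946.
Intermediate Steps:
K = -313/2 (K = -1 + (1/2)*(-311) = -1 - 311/2 = -313/2 ≈ -156.50)
G(b) = -3*(-18 + b)*(71 + b) (G(b) = -3*(b - 18)*(b + 71) = -3*(-18 + b)*(71 + b))
G(-175) - (K + 326)**2 = (3834 - 159*(-175) - 3*(-175)**2) - (-313/2 + 326)**2 = (3834 + 27825 - 3*30625) - (339/2)**2 = (3834 + 27825 - 91875) - 1*114921/4 = -60216 - 114921/4 = -355785/4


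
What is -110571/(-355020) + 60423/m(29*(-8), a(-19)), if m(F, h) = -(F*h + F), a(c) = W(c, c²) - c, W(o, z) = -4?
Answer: 1821817751/109819520 ≈ 16.589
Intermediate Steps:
a(c) = -4 - c
m(F, h) = -F - F*h (m(F, h) = -(F + F*h) = -F - F*h)
-110571/(-355020) + 60423/m(29*(-8), a(-19)) = -110571/(-355020) + 60423/((-29*(-8)*(1 + (-4 - 1*(-19))))) = -110571*(-1/355020) + 60423/((-1*(-232)*(1 + (-4 + 19)))) = 36857/118340 + 60423/((-1*(-232)*(1 + 15))) = 36857/118340 + 60423/((-1*(-232)*16)) = 36857/118340 + 60423/3712 = 1821817751/109819520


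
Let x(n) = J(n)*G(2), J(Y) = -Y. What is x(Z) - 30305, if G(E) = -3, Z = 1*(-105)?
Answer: -30620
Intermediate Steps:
Z = -105
x(n) = 3*n (x(n) = -n*(-3) = 3*n)
x(Z) - 30305 = 3*(-105) - 30305 = -315 - 30305 = -30620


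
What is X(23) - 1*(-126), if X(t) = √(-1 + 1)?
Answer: 126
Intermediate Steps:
X(t) = 0 (X(t) = √0 = 0)
X(23) - 1*(-126) = 0 - 1*(-126) = 0 + 126 = 126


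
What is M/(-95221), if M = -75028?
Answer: 75028/95221 ≈ 0.78794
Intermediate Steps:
M/(-95221) = -75028/(-95221) = -75028*(-1/95221) = 75028/95221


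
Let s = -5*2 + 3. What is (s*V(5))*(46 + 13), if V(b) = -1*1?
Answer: 413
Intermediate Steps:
V(b) = -1
s = -7 (s = -10 + 3 = -7)
(s*V(5))*(46 + 13) = (-7*(-1))*(46 + 13) = 7*59 = 413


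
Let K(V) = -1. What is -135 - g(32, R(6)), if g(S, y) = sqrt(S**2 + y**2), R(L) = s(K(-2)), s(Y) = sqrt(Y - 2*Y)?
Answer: -135 - 5*sqrt(41) ≈ -167.02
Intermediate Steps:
s(Y) = sqrt(-Y)
R(L) = 1 (R(L) = sqrt(-1*(-1)) = sqrt(1) = 1)
-135 - g(32, R(6)) = -135 - sqrt(32**2 + 1**2) = -135 - sqrt(1024 + 1) = -135 - sqrt(1025) = -135 - 5*sqrt(41)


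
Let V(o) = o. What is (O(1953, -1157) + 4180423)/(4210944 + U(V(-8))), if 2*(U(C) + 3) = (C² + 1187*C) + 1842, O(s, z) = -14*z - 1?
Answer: 2098310/2103573 ≈ 0.99750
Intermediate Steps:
O(s, z) = -1 - 14*z
U(C) = 918 + C²/2 + 1187*C/2 (U(C) = -3 + ((C² + 1187*C) + 1842)/2 = -3 + (1842 + C² + 1187*C)/2 = -3 + (921 + C²/2 + 1187*C/2) = 918 + C²/2 + 1187*C/2)
(O(1953, -1157) + 4180423)/(4210944 + U(V(-8))) = ((-1 - 14*(-1157)) + 4180423)/(4210944 + (918 + (½)*(-8)² + (1187/2)*(-8))) = ((-1 + 16198) + 4180423)/(4210944 + (918 + (½)*64 - 4748)) = (16197 + 4180423)/(4210944 + (918 + 32 - 4748)) = 4196620/(4210944 - 3798) = 4196620/4207146 = 4196620*(1/4207146) = 2098310/2103573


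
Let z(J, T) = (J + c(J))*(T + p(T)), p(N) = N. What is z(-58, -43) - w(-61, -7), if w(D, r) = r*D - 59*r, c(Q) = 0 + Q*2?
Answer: 14124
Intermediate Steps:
c(Q) = 2*Q (c(Q) = 0 + 2*Q = 2*Q)
z(J, T) = 6*J*T (z(J, T) = (J + 2*J)*(T + T) = (3*J)*(2*T) = 6*J*T)
w(D, r) = -59*r + D*r (w(D, r) = D*r - 59*r = -59*r + D*r)
z(-58, -43) - w(-61, -7) = 6*(-58)*(-43) - (-7)*(-59 - 61) = 14964 - (-7)*(-120) = 14964 - 1*840 = 14964 - 840 = 14124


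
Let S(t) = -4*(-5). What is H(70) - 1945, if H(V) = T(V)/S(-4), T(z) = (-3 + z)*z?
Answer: -3421/2 ≈ -1710.5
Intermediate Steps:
S(t) = 20
T(z) = z*(-3 + z)
H(V) = V*(-3 + V)/20 (H(V) = (V*(-3 + V))/20 = (V*(-3 + V))*(1/20) = V*(-3 + V)/20)
H(70) - 1945 = (1/20)*70*(-3 + 70) - 1945 = (1/20)*70*67 - 1945 = 469/2 - 1945 = -3421/2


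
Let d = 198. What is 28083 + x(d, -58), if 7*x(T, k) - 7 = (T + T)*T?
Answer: 274996/7 ≈ 39285.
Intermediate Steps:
x(T, k) = 1 + 2*T²/7 (x(T, k) = 1 + ((T + T)*T)/7 = 1 + ((2*T)*T)/7 = 1 + (2*T²)/7 = 1 + 2*T²/7)
28083 + x(d, -58) = 28083 + (1 + (2/7)*198²) = 28083 + (1 + (2/7)*39204) = 28083 + (1 + 78408/7) = 28083 + 78415/7 = 274996/7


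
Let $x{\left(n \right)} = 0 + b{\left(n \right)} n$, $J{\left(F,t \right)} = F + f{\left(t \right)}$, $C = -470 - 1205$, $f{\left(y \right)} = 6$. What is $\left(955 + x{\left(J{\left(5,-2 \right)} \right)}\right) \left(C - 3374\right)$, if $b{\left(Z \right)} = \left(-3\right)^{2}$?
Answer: $-5321646$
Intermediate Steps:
$b{\left(Z \right)} = 9$
$C = -1675$
$J{\left(F,t \right)} = 6 + F$ ($J{\left(F,t \right)} = F + 6 = 6 + F$)
$x{\left(n \right)} = 9 n$ ($x{\left(n \right)} = 0 + 9 n = 9 n$)
$\left(955 + x{\left(J{\left(5,-2 \right)} \right)}\right) \left(C - 3374\right) = \left(955 + 9 \left(6 + 5\right)\right) \left(-1675 - 3374\right) = \left(955 + 9 \cdot 11\right) \left(-5049\right) = \left(955 + 99\right) \left(-5049\right) = 1054 \left(-5049\right) = -5321646$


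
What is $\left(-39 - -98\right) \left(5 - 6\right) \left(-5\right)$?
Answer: $295$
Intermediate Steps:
$\left(-39 - -98\right) \left(5 - 6\right) \left(-5\right) = \left(-39 + 98\right) \left(5 - 6\right) \left(-5\right) = 59 \left(\left(-1\right) \left(-5\right)\right) = 59 \cdot 5 = 295$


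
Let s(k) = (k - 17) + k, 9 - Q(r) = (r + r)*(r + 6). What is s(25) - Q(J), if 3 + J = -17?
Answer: 584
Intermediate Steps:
J = -20 (J = -3 - 17 = -20)
Q(r) = 9 - 2*r*(6 + r) (Q(r) = 9 - (r + r)*(r + 6) = 9 - 2*r*(6 + r))
s(k) = -17 + 2*k (s(k) = (-17 + k) + k = -17 + 2*k)
s(25) - Q(J) = (-17 + 2*25) - (9 - 12*(-20) - 2*(-20)²) = (-17 + 50) - (9 + 240 - 2*400) = 33 - (9 + 240 - 800) = 33 - 1*(-551) = 33 + 551 = 584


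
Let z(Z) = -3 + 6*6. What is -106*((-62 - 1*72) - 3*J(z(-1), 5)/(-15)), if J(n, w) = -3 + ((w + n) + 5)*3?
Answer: 57664/5 ≈ 11533.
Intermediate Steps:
z(Z) = 33 (z(Z) = -3 + 36 = 33)
J(n, w) = 12 + 3*n + 3*w (J(n, w) = -3 + ((n + w) + 5)*3 = -3 + (5 + n + w)*3 = -3 + (15 + 3*n + 3*w) = 12 + 3*n + 3*w)
-106*((-62 - 1*72) - 3*J(z(-1), 5)/(-15)) = -106*((-62 - 1*72) - 3*(12 + 3*33 + 3*5)/(-15)) = -106*((-62 - 72) - 3*(12 + 99 + 15)*(-1)/15) = -106*(-134 - 378*(-1)/15) = -106*(-134 - 3*(-42/5)) = -106*(-134 + 126/5) = -106*(-544/5) = 57664/5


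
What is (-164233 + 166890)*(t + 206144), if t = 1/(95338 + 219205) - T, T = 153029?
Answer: 44390369992022/314543 ≈ 1.4113e+8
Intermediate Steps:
t = -48134200746/314543 (t = 1/(95338 + 219205) - 1*153029 = 1/314543 - 153029 = -48134200746/314543 ≈ -1.5303e+5)
(-164233 + 166890)*(t + 206144) = (-164233 + 166890)*(-48134200746/314543 + 206144) = 2657*(16706951446/314543) = 44390369992022/314543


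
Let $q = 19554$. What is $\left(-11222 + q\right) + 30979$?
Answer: $39311$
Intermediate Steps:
$\left(-11222 + q\right) + 30979 = \left(-11222 + 19554\right) + 30979 = 8332 + 30979 = 39311$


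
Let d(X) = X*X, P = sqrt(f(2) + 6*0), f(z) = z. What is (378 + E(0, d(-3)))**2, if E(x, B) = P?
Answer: (378 + sqrt(2))**2 ≈ 1.4396e+5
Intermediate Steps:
P = sqrt(2) (P = sqrt(2 + 6*0) = sqrt(2 + 0) = sqrt(2) ≈ 1.4142)
d(X) = X**2
E(x, B) = sqrt(2)
(378 + E(0, d(-3)))**2 = (378 + sqrt(2))**2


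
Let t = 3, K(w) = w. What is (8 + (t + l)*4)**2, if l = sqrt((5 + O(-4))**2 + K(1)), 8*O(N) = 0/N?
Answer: 816 + 160*sqrt(26) ≈ 1631.8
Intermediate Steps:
O(N) = 0 (O(N) = (0/N)/8 = (1/8)*0 = 0)
l = sqrt(26) (l = sqrt((5 + 0)**2 + 1) = sqrt(5**2 + 1) = sqrt(25 + 1) = sqrt(26) ≈ 5.0990)
(8 + (t + l)*4)**2 = (8 + (3 + sqrt(26))*4)**2 = (8 + (12 + 4*sqrt(26)))**2 = (20 + 4*sqrt(26))**2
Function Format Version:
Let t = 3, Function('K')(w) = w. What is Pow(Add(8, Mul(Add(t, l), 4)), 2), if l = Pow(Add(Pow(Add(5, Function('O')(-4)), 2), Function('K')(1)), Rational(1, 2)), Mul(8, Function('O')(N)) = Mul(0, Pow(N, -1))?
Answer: Add(816, Mul(160, Pow(26, Rational(1, 2)))) ≈ 1631.8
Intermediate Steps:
Function('O')(N) = 0 (Function('O')(N) = Mul(Rational(1, 8), Mul(0, Pow(N, -1))) = Mul(Rational(1, 8), 0) = 0)
l = Pow(26, Rational(1, 2)) (l = Pow(Add(Pow(Add(5, 0), 2), 1), Rational(1, 2)) = Pow(Add(Pow(5, 2), 1), Rational(1, 2)) = Pow(Add(25, 1), Rational(1, 2)) = Pow(26, Rational(1, 2)) ≈ 5.0990)
Pow(Add(8, Mul(Add(t, l), 4)), 2) = Pow(Add(8, Mul(Add(3, Pow(26, Rational(1, 2))), 4)), 2) = Pow(Add(8, Add(12, Mul(4, Pow(26, Rational(1, 2))))), 2) = Pow(Add(20, Mul(4, Pow(26, Rational(1, 2)))), 2)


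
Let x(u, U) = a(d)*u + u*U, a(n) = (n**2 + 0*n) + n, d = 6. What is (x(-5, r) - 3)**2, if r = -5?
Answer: 35344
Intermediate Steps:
a(n) = n + n**2 (a(n) = (n**2 + 0) + n = n**2 + n = n + n**2)
x(u, U) = 42*u + U*u (x(u, U) = (6*(1 + 6))*u + u*U = (6*7)*u + U*u = 42*u + U*u)
(x(-5, r) - 3)**2 = (-5*(42 - 5) - 3)**2 = (-5*37 - 3)**2 = (-185 - 3)**2 = (-188)**2 = 35344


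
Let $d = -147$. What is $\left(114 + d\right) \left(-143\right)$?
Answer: $4719$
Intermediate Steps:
$\left(114 + d\right) \left(-143\right) = \left(114 - 147\right) \left(-143\right) = \left(-33\right) \left(-143\right) = 4719$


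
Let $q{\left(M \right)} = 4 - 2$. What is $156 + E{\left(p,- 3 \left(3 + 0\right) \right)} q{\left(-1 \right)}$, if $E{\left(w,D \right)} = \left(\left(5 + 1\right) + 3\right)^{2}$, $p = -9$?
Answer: $318$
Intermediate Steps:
$E{\left(w,D \right)} = 81$ ($E{\left(w,D \right)} = \left(6 + 3\right)^{2} = 9^{2} = 81$)
$q{\left(M \right)} = 2$ ($q{\left(M \right)} = 4 - 2 = 2$)
$156 + E{\left(p,- 3 \left(3 + 0\right) \right)} q{\left(-1 \right)} = 156 + 81 \cdot 2 = 156 + 162 = 318$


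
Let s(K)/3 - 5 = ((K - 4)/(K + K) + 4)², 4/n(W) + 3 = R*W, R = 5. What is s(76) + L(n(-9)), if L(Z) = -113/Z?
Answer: 516606/361 ≈ 1431.0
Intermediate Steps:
n(W) = 4/(-3 + 5*W)
s(K) = 15 + 3*(4 + (-4 + K)/(2*K))² (s(K) = 15 + 3*((K - 4)/(K + K) + 4)² = 15 + 3*((-4 + K)/((2*K)) + 4)² = 15 + 3*((-4 + K)*(1/(2*K)) + 4)² = 15 + 3*((-4 + K)/(2*K) + 4)² = 15 + 3*(4 + (-4 + K)/(2*K))²)
s(76) + L(n(-9)) = (303/4 - 54/76 + 12/76²) - 113/(4/(-3 + 5*(-9))) = (303/4 - 54*1/76 + 12*(1/5776)) - 113/(4/(-3 - 45)) = (303/4 - 27/38 + 3/1444) - 113/(4/(-48)) = 27090/361 - 113/(4*(-1/48)) = 27090/361 - 113/(-1/12) = 27090/361 - 113*(-12) = 27090/361 + 1356 = 516606/361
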